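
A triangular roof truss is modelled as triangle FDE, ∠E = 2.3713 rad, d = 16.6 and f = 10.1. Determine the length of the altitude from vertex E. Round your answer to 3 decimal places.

By the law of cosines, e² = f² + d² − 2·f·d·cos E = 618.23, so e ≈ 24.864.
Area = ½·f·d·sin E ≈ 58.375.
The altitude from E has length 2·area/e ≈ 4.6955.

h_E ≈ 4.695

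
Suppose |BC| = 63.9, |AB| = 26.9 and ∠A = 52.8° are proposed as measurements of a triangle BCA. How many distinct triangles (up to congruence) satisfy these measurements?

|AB|·sin A = 26.9·sin(52.8°) ≈ 21.43.
Since |BC| ≥ |AB|, exactly one triangle exists.

1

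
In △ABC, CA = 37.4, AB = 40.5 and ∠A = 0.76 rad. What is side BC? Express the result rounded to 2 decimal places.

By the law of cosines, BC² = CA² + AB² − 2·CA·AB·cos A = 843.19, so BC ≈ 29.038.

29.04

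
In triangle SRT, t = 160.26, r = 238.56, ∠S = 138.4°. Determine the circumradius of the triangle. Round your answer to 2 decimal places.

By the law of cosines, s² = r² + t² − 2·r·t·cos S = 1.3977e+05, so s ≈ 373.86.
Area = ½·r·t·sin S ≈ 12691.
Circumradius = s/(2 sin S) ≈ 281.55.

281.55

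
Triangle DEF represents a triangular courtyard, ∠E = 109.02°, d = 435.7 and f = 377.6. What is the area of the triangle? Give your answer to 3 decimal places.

Area = ½·f·d·sin E ≈ 77769.

77769.156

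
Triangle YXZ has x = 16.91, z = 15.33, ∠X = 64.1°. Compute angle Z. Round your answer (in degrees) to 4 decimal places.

54.6375

Law of sines: sin Z = z·sin X/x ≈ 0.81551.
Since x ≥ z, only the acute value applies: ∠Z ≈ 54.64°.
Then ∠Y = 180° − ∠X − ∠Z ≈ 61.26°.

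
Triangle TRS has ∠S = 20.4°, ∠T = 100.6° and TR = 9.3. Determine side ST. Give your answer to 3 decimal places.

22.869

The third angle is ∠R = 180° − ∠S − ∠T = 59.00°.
Law of sines: ST = TR·sin R/sin S ≈ 22.869.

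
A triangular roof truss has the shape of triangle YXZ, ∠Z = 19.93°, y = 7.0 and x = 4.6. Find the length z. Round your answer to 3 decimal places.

3.101

By the law of cosines, z² = y² + x² − 2·y·x·cos Z = 9.6169, so z ≈ 3.1011.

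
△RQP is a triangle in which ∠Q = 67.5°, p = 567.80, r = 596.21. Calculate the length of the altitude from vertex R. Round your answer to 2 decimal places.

h_R ≈ 524.58

By the law of cosines, q² = p² + r² − 2·p·r·cos Q = 4.1877e+05, so q ≈ 647.12.
Area = ½·p·r·sin Q ≈ 1.5638e+05.
The altitude from R has length 2·area/r ≈ 524.58.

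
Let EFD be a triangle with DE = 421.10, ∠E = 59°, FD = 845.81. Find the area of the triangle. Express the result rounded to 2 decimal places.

area ≈ 177192.92

Law of sines: sin F = DE·sin E/FD ≈ 0.42675.
Since FD ≥ DE, only the acute value applies: ∠F ≈ 25.26°.
Then ∠D = 180° − ∠E − ∠F ≈ 95.74°.
Law of sines gives EF = FD·sin D/sin E ≈ 981.81.
Area = ½·FD·DE·sin D ≈ 1.7719e+05.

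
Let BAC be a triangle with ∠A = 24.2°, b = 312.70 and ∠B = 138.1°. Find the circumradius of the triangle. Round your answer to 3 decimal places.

R ≈ 234.116

The third angle is ∠C = 180° − ∠B − ∠A = 17.70°.
Law of sines: a = b·sin A/sin B ≈ 191.94.
Law of sines: c = b·sin C/sin B ≈ 142.36.
Circumradius = b/(2 sin B) ≈ 234.12.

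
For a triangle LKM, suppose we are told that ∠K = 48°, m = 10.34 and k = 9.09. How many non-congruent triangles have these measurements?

m·sin K = 10.34·sin(48°) ≈ 7.684.
Since m sin K < k < m (7.684 < 9.09 < 10.34), two triangles exist.

2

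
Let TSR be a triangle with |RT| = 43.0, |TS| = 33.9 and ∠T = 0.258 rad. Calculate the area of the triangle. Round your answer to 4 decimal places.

area ≈ 185.9641

Area = ½·|RT|·|TS|·sin T ≈ 185.96.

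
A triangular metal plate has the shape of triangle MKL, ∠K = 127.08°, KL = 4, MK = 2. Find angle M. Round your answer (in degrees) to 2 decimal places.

∠M ≈ 35.88°

By the law of cosines, LM² = MK² + KL² − 2·MK·KL·cos K = 29.647, so LM ≈ 5.4449.
Law of cosines again: cos M = (LM² + MK² − KL²)/(2·LM·MK) ≈ 0.81025, so ∠M ≈ 35.88°.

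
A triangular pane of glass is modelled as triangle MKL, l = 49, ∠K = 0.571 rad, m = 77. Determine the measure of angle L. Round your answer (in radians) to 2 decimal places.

∠L ≈ 0.64 rad

By the law of cosines, k² = l² + m² − 2·l·m·cos K = 1981.1, so k ≈ 44.509.
Law of cosines again: cos L = (m² + k² − l²)/(2·m·k) ≈ 0.80372, so ∠L ≈ 0.637 rad.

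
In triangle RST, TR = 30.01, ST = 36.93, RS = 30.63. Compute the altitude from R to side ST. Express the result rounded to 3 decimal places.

h_R ≈ 24.045

Semiperimeter s = (36.93 + 30.01 + 30.63)/2 = 48.785.
Heron's formula: area = √(48.785·11.855·18.775·18.155) ≈ 444.
The altitude from R has length 2·area/ST ≈ 24.045.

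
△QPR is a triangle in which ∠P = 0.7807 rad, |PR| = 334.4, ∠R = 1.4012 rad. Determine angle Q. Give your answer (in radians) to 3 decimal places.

The third angle is ∠Q = π − ∠P − ∠R = 0.9597 rad.

∠Q ≈ 0.960 rad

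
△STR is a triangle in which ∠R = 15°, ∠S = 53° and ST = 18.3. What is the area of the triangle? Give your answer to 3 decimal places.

The third angle is ∠T = 180° − ∠R − ∠S = 112.00°.
Law of sines: TR = ST·sin S/sin R ≈ 56.468.
Law of sines: RS = ST·sin T/sin R ≈ 65.557.
Area = ½·ST·TR·sin T ≈ 479.06.

479.061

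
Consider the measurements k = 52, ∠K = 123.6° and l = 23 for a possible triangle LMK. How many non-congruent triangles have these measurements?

1

l·sin K = 23·sin(123.6°) ≈ 19.16.
Since ∠K is not acute, a triangle exists only if k > l; here k > l, so there is exactly one triangle.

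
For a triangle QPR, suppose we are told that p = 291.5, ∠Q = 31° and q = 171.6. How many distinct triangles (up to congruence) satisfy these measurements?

p·sin Q = 291.5·sin(31°) ≈ 150.1.
Since p sin Q < q < p (150.1 < 171.6 < 291.5), two triangles exist.

2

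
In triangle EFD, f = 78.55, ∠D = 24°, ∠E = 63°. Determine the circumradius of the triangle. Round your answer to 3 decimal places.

The third angle is ∠F = 180° − ∠D − ∠E = 93.00°.
Law of sines: e = f·sin E/sin F ≈ 70.085.
Law of sines: d = f·sin D/sin F ≈ 31.993.
Circumradius = f/(2 sin F) ≈ 39.329.

R ≈ 39.329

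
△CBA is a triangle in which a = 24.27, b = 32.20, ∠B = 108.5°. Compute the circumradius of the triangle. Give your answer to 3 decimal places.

Law of sines: sin A = a·sin B/b ≈ 0.71478.
Since b ≥ a, only the acute value applies: ∠A ≈ 45.62°.
Then ∠C = 180° − ∠B − ∠A ≈ 25.88°.
Law of sines gives c = b·sin C/sin B ≈ 14.818.
Circumradius = b/(2 sin B) ≈ 16.977.

16.977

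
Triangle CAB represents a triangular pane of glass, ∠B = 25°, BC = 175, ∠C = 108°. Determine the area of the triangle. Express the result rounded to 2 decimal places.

The third angle is ∠A = 180° − ∠B − ∠C = 47.00°.
Law of sines: AB = BC·sin C/sin A ≈ 227.57.
Law of sines: CA = BC·sin B/sin A ≈ 101.13.
Area = ½·BC·AB·sin B ≈ 8415.4.

8415.37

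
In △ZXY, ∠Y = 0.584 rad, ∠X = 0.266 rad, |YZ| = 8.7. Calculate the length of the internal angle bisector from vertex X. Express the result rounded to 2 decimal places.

t_X ≈ 20.86

The third angle is ∠Z = π − ∠X − ∠Y = 2.292 rad.
Law of sines: |XY| = |YZ|·sin Z/sin X ≈ 24.864.
Law of sines: |ZX| = |YZ|·sin Y/sin X ≈ 18.248.
The bisector from X has length 2·|ZX|·|XY|·cos(∠X/2)/(|ZX|+|XY|) ≈ 20.862.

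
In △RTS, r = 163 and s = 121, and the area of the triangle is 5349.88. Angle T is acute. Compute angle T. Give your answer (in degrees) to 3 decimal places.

From area = ½·s·r·sin T, we get sin T = 2·area/(s·r) ≈ 0.54250.
Taking the acute solution, ∠T ≈ 32.85°.

∠T ≈ 32.854°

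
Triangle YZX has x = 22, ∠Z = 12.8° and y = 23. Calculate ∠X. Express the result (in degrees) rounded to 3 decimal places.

By the law of cosines, z² = x² + y² − 2·x·y·cos Z = 26.149, so z ≈ 5.1136.
Law of cosines again: cos X = (y² + z² − x²)/(2·y·z) ≈ 0.30247, so ∠X ≈ 72.39°.

∠X ≈ 72.394°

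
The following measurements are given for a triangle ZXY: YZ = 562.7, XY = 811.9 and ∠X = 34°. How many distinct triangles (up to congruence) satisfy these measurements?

XY·sin X = 811.9·sin(34°) ≈ 454.
Since XY sin X < YZ < XY (454 < 562.7 < 811.9), two triangles exist.

2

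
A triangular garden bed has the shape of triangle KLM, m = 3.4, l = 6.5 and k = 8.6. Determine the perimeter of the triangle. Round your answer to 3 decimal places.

perimeter ≈ 18.500

Perimeter = 8.6 + 6.5 + 3.4 = 18.5.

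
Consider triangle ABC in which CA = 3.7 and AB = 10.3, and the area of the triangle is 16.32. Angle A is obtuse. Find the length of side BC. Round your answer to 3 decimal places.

12.614

From area = ½·CA·AB·sin A, we get sin A = 2·area/(CA·AB) ≈ 0.85647.
Taking the obtuse solution, ∠A ≈ 121.08°.
Law of cosines then gives BC ≈ 12.614.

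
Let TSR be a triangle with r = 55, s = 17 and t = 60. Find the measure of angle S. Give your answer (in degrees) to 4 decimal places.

By the law of cosines, cos S = (r² + t² − s²) / (2·r·t) ≈ 0.96000, so ∠S ≈ 16.26°.

∠S ≈ 16.2602°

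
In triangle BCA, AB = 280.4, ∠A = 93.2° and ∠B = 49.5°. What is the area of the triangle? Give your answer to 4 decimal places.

The third angle is ∠C = 180° − ∠A − ∠B = 37.30°.
Law of sines: CA = AB·sin B/sin C ≈ 351.85.
Law of sines: BC = AB·sin A/sin C ≈ 461.99.
Area = ½·AB·CA·sin A ≈ 49253.

49252.6419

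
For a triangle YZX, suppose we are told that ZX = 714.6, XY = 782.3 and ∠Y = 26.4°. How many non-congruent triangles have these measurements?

XY·sin Y = 782.3·sin(26.4°) ≈ 347.8.
Since XY sin Y < ZX < XY (347.8 < 714.6 < 782.3), two triangles exist.

2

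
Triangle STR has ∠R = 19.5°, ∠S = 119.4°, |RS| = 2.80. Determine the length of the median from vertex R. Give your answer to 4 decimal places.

m_R ≈ 3.2093

The third angle is ∠T = 180° − ∠R − ∠S = 41.10°.
Law of sines: |TR| = |RS|·sin S/sin T ≈ 3.7108.
Law of sines: |ST| = |RS|·sin R/sin T ≈ 1.4218.
Median from R: ½√(2·|TR|² + 2·|RS|² − |ST|²) ≈ 3.2093.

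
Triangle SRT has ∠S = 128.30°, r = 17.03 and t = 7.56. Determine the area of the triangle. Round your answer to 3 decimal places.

area ≈ 50.519

Area = ½·r·t·sin S ≈ 50.519.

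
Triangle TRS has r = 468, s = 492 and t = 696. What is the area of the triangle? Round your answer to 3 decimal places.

Semiperimeter p = (696 + 468 + 492)/2 = 828.
Heron's formula: area = √(828·132·360·336) ≈ 1.1498e+05.

area ≈ 114980.190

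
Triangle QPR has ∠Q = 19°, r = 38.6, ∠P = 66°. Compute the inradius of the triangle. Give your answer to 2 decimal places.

The third angle is ∠R = 180° − ∠Q − ∠P = 95.00°.
Law of sines: q = r·sin Q/sin R ≈ 12.615.
Law of sines: p = r·sin P/sin R ≈ 35.398.
Area = ½·r·q·sin P ≈ 222.42.
Semiperimeter s = (12.615+35.398+38.6)/2 = 43.306.
Inradius = area/s = 222.42/43.306 ≈ 5.136.

5.14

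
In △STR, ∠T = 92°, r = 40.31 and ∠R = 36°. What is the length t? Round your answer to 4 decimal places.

68.5377

The third angle is ∠S = 180° − ∠T − ∠R = 52.00°.
Law of sines: t = r·sin T/sin R ≈ 68.538.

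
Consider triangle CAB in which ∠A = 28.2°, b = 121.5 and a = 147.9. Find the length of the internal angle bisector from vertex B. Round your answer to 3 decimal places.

t_B ≈ 180.347

Law of sines: sin B = b·sin A/a ≈ 0.38820.
Since a ≥ b, only the acute value applies: ∠B ≈ 22.84°.
Then ∠C = 180° − ∠A − ∠B ≈ 128.96°.
Law of sines gives c = a·sin C/sin A ≈ 243.38.
The bisector from B has length 2·c·a·cos(∠B/2)/(c+a) ≈ 180.35.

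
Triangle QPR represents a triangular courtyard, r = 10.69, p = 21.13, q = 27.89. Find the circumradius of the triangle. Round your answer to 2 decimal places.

By the law of cosines, cos Q = (p² + r² − q²) / (2·p·r) ≈ -0.48056, so ∠Q ≈ 118.72°.
Circumradius = q/(2 sin Q) ≈ 15.902.

15.90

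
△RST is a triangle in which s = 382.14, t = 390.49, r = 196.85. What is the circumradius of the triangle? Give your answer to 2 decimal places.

By the law of cosines, cos R = (s² + t² − r²) / (2·s·t) ≈ 0.87039, so ∠R ≈ 29.50°.
Circumradius = r/(2 sin R) ≈ 199.91.

199.91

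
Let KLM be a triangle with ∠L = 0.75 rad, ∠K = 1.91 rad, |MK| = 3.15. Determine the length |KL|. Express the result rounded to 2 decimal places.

The third angle is ∠M = π − ∠K − ∠L = 0.482 rad.
Law of sines: |KL| = |MK|·sin M/sin L ≈ 2.1405.

2.14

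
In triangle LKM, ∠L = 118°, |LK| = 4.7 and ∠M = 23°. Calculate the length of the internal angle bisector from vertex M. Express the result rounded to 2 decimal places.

The third angle is ∠K = 180° − ∠M − ∠L = 39.00°.
Law of sines: |KM| = |LK|·sin L/sin M ≈ 10.621.
Law of sines: |ML| = |LK|·sin K/sin M ≈ 7.5699.
The bisector from M has length 2·|KM|·|ML|·cos(∠M/2)/(|KM|+|ML|) ≈ 8.662.

t_M ≈ 8.66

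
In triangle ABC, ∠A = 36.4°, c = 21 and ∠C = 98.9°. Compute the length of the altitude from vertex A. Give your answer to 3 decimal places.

14.771

The third angle is ∠B = 180° − ∠C − ∠A = 44.70°.
Law of sines: a = c·sin A/sin C ≈ 12.614.
Law of sines: b = c·sin B/sin C ≈ 14.951.
Area = ½·c·a·sin B ≈ 93.16.
The altitude from A has length 2·area/a ≈ 14.771.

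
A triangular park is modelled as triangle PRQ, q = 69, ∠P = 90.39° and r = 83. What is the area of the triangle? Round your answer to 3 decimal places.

area ≈ 2863.434

Area = ½·r·q·sin P ≈ 2863.4.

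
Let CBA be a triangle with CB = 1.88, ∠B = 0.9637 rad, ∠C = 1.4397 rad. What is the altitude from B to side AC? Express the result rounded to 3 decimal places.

The third angle is ∠A = π − ∠C − ∠B = 0.7382 rad.
Law of sines: BA = CB·sin C/sin A ≈ 2.7697.
Law of sines: AC = CB·sin B/sin A ≈ 2.2945.
Area = ½·CB·BA·sin B ≈ 2.1383.
The altitude from B has length 2·area/AC ≈ 1.8639.

h_B ≈ 1.864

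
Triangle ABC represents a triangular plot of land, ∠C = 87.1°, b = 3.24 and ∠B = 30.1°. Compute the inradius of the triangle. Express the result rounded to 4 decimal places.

The third angle is ∠A = 180° − ∠B − ∠C = 62.80°.
Law of sines: a = b·sin A/sin B ≈ 5.7461.
Law of sines: c = b·sin C/sin B ≈ 6.4522.
Area = ½·b·a·sin C ≈ 9.2967.
Semiperimeter s = (5.7461+3.24+6.4522)/2 = 7.7191.
Inradius = area/s = 9.2967/7.7191 ≈ 1.2044.

r ≈ 1.2044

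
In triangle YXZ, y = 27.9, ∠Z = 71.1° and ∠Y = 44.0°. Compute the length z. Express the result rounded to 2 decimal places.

The third angle is ∠X = 180° − ∠Z − ∠Y = 64.90°.
Law of sines: z = y·sin Z/sin Y ≈ 37.998.

38.00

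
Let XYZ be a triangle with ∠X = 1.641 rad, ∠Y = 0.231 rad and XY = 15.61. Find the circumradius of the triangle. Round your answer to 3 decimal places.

R ≈ 8.173

The third angle is ∠Z = π − ∠X − ∠Y = 1.270 rad.
Law of sines: YZ = XY·sin X/sin Z ≈ 16.306.
Law of sines: ZX = XY·sin Y/sin Z ≈ 3.7424.
Circumradius = XY/(2 sin Z) ≈ 8.1729.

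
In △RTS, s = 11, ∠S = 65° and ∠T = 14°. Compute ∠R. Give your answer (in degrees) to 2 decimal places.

101.00

The third angle is ∠R = 180° − ∠T − ∠S = 101.00°.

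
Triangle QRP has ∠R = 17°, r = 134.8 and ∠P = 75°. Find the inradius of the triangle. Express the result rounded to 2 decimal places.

The third angle is ∠Q = 180° − ∠R − ∠P = 88.00°.
Law of sines: q = r·sin Q/sin R ≈ 460.78.
Law of sines: p = r·sin P/sin R ≈ 445.35.
Area = ½·r·q·sin P ≈ 29998.
Semiperimeter s = (460.78+134.8+445.35)/2 = 520.46.
Inradius = area/s = 29998/520.46 ≈ 57.637.

57.64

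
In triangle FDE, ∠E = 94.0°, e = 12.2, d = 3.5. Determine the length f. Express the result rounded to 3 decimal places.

Law of sines: sin D = d·sin E/e ≈ 0.28619.
Since e ≥ d, only the acute value applies: ∠D ≈ 16.63°.
Then ∠F = 180° − ∠E − ∠D ≈ 69.37°.
Law of sines gives f = e·sin F/sin E ≈ 11.446.

11.446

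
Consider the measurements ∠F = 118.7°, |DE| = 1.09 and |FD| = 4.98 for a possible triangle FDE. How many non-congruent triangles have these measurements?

0

|FD|·sin F = 4.98·sin(118.7°) ≈ 4.368.
Since ∠F is not acute, a triangle exists only if |DE| > |FD|; here |DE| ≤ |FD|, so there is no triangle.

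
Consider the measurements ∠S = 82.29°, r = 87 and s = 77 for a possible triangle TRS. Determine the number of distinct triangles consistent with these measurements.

0

r·sin S = 87·sin(82.29°) ≈ 86.21.
Since s = 77 < 86.21 = r sin S, no triangle exists.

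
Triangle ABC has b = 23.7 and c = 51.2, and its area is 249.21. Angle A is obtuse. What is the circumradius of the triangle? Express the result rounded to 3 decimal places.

From area = ½·b·c·sin A, we get sin A = 2·area/(b·c) ≈ 0.41075.
Taking the obtuse solution, ∠A ≈ 155.75°.
Law of cosines then gives a ≈ 73.456.
Circumradius = a/(2 sin A) ≈ 89.417.

R ≈ 89.417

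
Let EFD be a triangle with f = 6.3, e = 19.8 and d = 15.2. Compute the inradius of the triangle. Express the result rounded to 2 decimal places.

1.79

Semiperimeter s = (19.8 + 6.3 + 15.2)/2 = 20.65.
Heron's formula: area = √(20.65·0.85·14.35·5.45) ≈ 37.05.
Inradius = area/s = 37.05/20.65 ≈ 1.7942.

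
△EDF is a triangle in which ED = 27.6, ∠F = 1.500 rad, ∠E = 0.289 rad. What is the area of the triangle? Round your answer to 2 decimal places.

The third angle is ∠D = π − ∠F − ∠E = 1.353 rad.
Law of sines: DF = ED·sin E/sin F ≈ 7.8856.
Law of sines: FE = ED·sin D/sin F ≈ 27.013.
Area = ½·ED·DF·sin D ≈ 106.24.

106.24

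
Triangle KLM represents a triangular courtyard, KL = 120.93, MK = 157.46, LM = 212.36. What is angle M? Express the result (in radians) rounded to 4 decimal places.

0.5981

By the law of cosines, cos M = (LM² + MK² − KL²) / (2·LM·MK) ≈ 0.82640, so ∠M ≈ 0.598 rad.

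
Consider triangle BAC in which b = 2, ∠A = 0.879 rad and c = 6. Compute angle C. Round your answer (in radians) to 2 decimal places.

1.95

By the law of cosines, a² = c² + b² − 2·c·b·cos A = 24.69, so a ≈ 4.9689.
Law of cosines again: cos C = (b² + a² − c²)/(2·b·a) ≈ -0.36779, so ∠C ≈ 1.947 rad.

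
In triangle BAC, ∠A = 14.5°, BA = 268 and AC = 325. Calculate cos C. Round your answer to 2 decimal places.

By the law of cosines, CB² = BA² + AC² − 2·BA·AC·cos A = 8797.7, so CB ≈ 93.796.
Law of cosines again: cos C = (AC² + CB² − BA²)/(2·AC·CB) ≈ 0.69871, so ∠C ≈ 45.68°.

0.70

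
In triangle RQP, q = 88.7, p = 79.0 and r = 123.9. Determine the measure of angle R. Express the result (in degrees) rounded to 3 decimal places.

By the law of cosines, cos R = (q² + p² − r²) / (2·q·p) ≈ -0.08866, so ∠R ≈ 95.09°.

∠R ≈ 95.086°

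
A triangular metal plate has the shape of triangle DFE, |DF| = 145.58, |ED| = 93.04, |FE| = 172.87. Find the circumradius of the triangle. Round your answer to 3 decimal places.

By the law of cosines, cos D = (|ED|² + |DF|² − |FE|²) / (2·|ED|·|DF|) ≈ -0.00126, so ∠D ≈ 90.07°.
Circumradius = |FE|/(2 sin D) ≈ 86.435.

R ≈ 86.435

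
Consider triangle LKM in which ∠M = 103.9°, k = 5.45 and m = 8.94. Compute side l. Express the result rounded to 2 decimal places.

5.90

Law of sines: sin K = k·sin M/m ≈ 0.59177.
Since m ≥ k, only the acute value applies: ∠K ≈ 36.28°.
Then ∠L = 180° − ∠M − ∠K ≈ 39.82°.
Law of sines gives l = m·sin L/sin M ≈ 5.8974.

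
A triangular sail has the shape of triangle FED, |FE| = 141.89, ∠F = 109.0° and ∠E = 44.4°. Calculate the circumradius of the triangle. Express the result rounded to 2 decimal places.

R ≈ 158.44

The third angle is ∠D = 180° − ∠F − ∠E = 26.60°.
Law of sines: |ED| = |FE|·sin F/sin D ≈ 299.62.
Law of sines: |DF| = |FE|·sin E/sin D ≈ 221.72.
Circumradius = |FE|/(2 sin D) ≈ 158.44.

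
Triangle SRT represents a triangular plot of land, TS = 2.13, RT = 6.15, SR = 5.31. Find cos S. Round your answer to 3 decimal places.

By the law of cosines, cos S = (TS² + SR² − RT²) / (2·TS·SR) ≈ -0.22499, so ∠S ≈ 103.00°.

cos S ≈ -0.225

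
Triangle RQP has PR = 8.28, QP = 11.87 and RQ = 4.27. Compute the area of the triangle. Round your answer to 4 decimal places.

area ≈ 11.3816

Semiperimeter s = (11.87 + 8.28 + 4.27)/2 = 12.21.
Heron's formula: area = √(12.21·0.34·3.93·7.94) ≈ 11.382.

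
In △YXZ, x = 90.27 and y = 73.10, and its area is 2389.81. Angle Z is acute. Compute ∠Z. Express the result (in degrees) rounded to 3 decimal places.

∠Z ≈ 46.413°

From area = ½·y·x·sin Z, we get sin Z = 2·area/(y·x) ≈ 0.72432.
Taking the acute solution, ∠Z ≈ 46.41°.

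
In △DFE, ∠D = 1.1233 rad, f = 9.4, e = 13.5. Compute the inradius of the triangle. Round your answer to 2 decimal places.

By the law of cosines, d² = f² + e² − 2·f·e·cos D = 160.79, so d ≈ 12.68.
Area = ½·f·e·sin D ≈ 57.202.
Semiperimeter s = (12.68+9.4+13.5)/2 = 17.79.
Inradius = area/s = 57.202/17.79 ≈ 3.2154.

r ≈ 3.22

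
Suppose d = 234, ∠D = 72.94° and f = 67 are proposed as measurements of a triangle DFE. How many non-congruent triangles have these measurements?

f·sin D = 67·sin(72.94°) ≈ 64.05.
Since d ≥ f, exactly one triangle exists.

1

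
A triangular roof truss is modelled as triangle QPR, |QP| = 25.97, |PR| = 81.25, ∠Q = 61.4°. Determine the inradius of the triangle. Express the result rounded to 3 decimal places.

10.431

Law of sines: sin R = |QP|·sin Q/|PR| ≈ 0.28063.
Since |PR| ≥ |QP|, only the acute value applies: ∠R ≈ 16.30°.
Then ∠P = 180° − ∠Q − ∠R ≈ 102.30°.
Law of sines gives |RQ| = |PR|·sin P/sin Q ≈ 90.417.
Area = ½·|PR|·|QP|·sin P ≈ 1030.8.
Semiperimeter s = (81.25+90.417+25.97)/2 = 98.818.
Inradius = area/s = 1030.8/98.818 ≈ 10.431.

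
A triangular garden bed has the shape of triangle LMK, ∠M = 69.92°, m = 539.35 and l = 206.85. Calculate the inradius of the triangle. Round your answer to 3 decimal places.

Law of sines: sin L = l·sin M/m ≈ 0.36020.
Since m ≥ l, only the acute value applies: ∠L ≈ 21.11°.
Then ∠K = 180° − ∠M − ∠L ≈ 88.97°.
Law of sines gives k = m·sin K/sin M ≈ 574.16.
Area = ½·m·l·sin K ≈ 55773.
Semiperimeter s = (206.85+539.35+574.16)/2 = 660.18.
Inradius = area/s = 55773/660.18 ≈ 84.482.

r ≈ 84.482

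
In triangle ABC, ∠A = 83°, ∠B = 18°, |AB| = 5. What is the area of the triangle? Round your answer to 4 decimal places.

The third angle is ∠C = 180° − ∠A − ∠B = 79.00°.
Law of sines: |BC| = |AB|·sin A/sin C ≈ 5.0556.
Law of sines: |CA| = |AB|·sin B/sin C ≈ 1.574.
Area = ½·|AB|·|BC|·sin B ≈ 3.9057.

3.9057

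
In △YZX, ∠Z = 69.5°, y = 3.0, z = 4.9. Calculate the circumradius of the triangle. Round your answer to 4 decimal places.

2.6156

Law of sines: sin Y = y·sin Z/z ≈ 0.57347.
Since z ≥ y, only the acute value applies: ∠Y ≈ 34.99°.
Then ∠X = 180° − ∠Z − ∠Y ≈ 75.51°.
Law of sines gives x = z·sin X/sin Z ≈ 5.0648.
Circumradius = z/(2 sin Z) ≈ 2.6156.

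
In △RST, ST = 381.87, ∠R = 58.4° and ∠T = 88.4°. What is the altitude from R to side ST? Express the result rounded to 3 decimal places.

h_R ≈ 245.403

The third angle is ∠S = 180° − ∠T − ∠R = 33.20°.
Law of sines: TR = ST·sin S/sin R ≈ 245.5.
Law of sines: RS = ST·sin T/sin R ≈ 448.17.
Area = ½·ST·TR·sin T ≈ 46856.
The altitude from R has length 2·area/ST ≈ 245.4.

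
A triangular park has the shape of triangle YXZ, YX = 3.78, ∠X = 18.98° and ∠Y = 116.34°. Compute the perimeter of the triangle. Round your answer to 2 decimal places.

perimeter ≈ 10.35

The third angle is ∠Z = 180° − ∠Y − ∠X = 44.68°.
Law of sines: XZ = YX·sin Y/sin Z ≈ 4.8177.
Law of sines: ZY = YX·sin X/sin Z ≈ 1.7484.
Semiperimeter s = (4.8177+1.7484+3.78)/2 = 5.1731.
Perimeter = 4.8177 + 1.7484 + 3.78 = 10.346.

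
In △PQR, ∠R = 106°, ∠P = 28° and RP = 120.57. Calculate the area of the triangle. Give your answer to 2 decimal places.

The third angle is ∠Q = 180° − ∠R − ∠P = 46.00°.
Law of sines: QR = RP·sin P/sin Q ≈ 78.689.
Law of sines: PQ = RP·sin R/sin Q ≈ 161.12.
Area = ½·RP·QR·sin R ≈ 4560.

4560.01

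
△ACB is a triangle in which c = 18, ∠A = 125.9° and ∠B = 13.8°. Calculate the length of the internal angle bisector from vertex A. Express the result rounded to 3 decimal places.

t_A ≈ 4.411

The third angle is ∠C = 180° − ∠B − ∠A = 40.30°.
Law of sines: a = c·sin A/sin C ≈ 22.543.
Law of sines: b = c·sin B/sin C ≈ 6.6383.
The bisector from A has length 2·c·b·cos(∠A/2)/(c+b) ≈ 4.411.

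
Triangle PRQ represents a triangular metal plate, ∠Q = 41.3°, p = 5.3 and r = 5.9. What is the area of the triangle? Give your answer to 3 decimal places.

Area = ½·p·r·sin Q ≈ 10.319.

10.319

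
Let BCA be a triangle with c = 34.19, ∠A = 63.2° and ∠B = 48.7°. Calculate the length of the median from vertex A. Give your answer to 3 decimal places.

The third angle is ∠C = 180° − ∠A − ∠B = 68.10°.
Law of sines: b = c·sin B/sin C ≈ 27.683.
Law of sines: a = c·sin A/sin C ≈ 32.891.
Median from A: ½√(2·b² + 2·c² − a²) ≈ 26.405.

m_A ≈ 26.405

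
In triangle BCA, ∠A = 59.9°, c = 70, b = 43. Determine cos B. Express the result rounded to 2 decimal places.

cos B ≈ 0.79

By the law of cosines, a² = b² + c² − 2·b·c·cos A = 3729.9, so a ≈ 61.073.
Law of cosines again: cos B = (c² + a² − b²)/(2·c·a) ≈ 0.79307, so ∠B ≈ 37.53°.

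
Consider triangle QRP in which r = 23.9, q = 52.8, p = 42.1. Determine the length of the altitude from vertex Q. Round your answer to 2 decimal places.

Semiperimeter s = (52.8 + 23.9 + 42.1)/2 = 59.4.
Heron's formula: area = √(59.4·6.6·35.5·17.3) ≈ 490.68.
The altitude from Q has length 2·area/q ≈ 18.587.

h_Q ≈ 18.59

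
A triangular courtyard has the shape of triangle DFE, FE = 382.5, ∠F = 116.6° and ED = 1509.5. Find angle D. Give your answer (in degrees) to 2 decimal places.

∠D ≈ 13.10°

Law of sines: sin D = FE·sin F/ED ≈ 0.22657.
Since ED ≥ FE, only the acute value applies: ∠D ≈ 13.10°.
Then ∠E = 180° − ∠F − ∠D ≈ 50.30°.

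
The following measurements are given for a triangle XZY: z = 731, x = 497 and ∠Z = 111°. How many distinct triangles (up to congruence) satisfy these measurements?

x·sin Z = 497·sin(111°) ≈ 464.
Since ∠Z is not acute, a triangle exists only if z > x; here z > x, so there is exactly one triangle.

1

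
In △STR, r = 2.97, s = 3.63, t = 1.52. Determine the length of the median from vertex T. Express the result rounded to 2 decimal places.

Median from T: ½√(2·r² + 2·s² − t²) ≈ 3.2282.

m_T ≈ 3.23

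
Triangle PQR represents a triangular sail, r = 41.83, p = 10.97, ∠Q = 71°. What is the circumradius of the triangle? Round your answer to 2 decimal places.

20.96

By the law of cosines, q² = r² + p² − 2·r·p·cos Q = 1571.3, so q ≈ 39.64.
Area = ½·r·p·sin Q ≈ 216.94.
Circumradius = q/(2 sin Q) ≈ 20.962.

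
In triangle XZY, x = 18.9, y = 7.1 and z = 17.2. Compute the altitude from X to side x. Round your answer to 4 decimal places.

Semiperimeter s = (18.9 + 17.2 + 7.1)/2 = 21.6.
Heron's formula: area = √(21.6·2.7·4.4·14.5) ≈ 60.998.
The altitude from X has length 2·area/x ≈ 6.4549.

h_X ≈ 6.4549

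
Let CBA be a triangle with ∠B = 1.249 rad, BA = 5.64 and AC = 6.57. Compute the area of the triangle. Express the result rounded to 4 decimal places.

Law of sines: sin C = BA·sin B/AC ≈ 0.81438.
Since AC ≥ BA, only the acute value applies: ∠C ≈ 0.952 rad.
Then ∠A = π − ∠B − ∠C ≈ 0.941 rad.
Law of sines gives CB = AC·sin A/sin B ≈ 5.5965.
Area = ½·AC·BA·sin A ≈ 14.972.

area ≈ 14.9721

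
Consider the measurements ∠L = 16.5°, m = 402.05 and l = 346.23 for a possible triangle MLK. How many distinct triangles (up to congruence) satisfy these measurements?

m·sin L = 402.05·sin(16.5°) ≈ 114.2.
Since m sin L < l < m (114.2 < 346.23 < 402.05), two triangles exist.

2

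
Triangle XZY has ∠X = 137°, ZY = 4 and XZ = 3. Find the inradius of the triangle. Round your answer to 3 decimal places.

Law of sines: sin Y = XZ·sin X/ZY ≈ 0.51150.
Since ZY ≥ XZ, only the acute value applies: ∠Y ≈ 30.76°.
Then ∠Z = 180° − ∠X − ∠Y ≈ 12.24°.
Law of sines gives YX = ZY·sin Z/sin X ≈ 1.2431.
Area = ½·ZY·XZ·sin Z ≈ 1.2717.
Semiperimeter s = (4+1.2431+3)/2 = 4.1215.
Inradius = area/s = 1.2717/4.1215 ≈ 0.30854.

r ≈ 0.309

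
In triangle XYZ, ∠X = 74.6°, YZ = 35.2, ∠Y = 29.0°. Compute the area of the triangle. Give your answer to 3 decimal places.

The third angle is ∠Z = 180° − ∠X − ∠Y = 76.40°.
Law of sines: ZX = YZ·sin Y/sin X ≈ 17.701.
Law of sines: XY = YZ·sin Z/sin X ≈ 35.487.
Area = ½·YZ·ZX·sin Z ≈ 302.8.

302.800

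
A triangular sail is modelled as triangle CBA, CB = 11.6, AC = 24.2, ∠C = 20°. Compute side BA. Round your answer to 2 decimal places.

By the law of cosines, BA² = AC² + CB² − 2·AC·CB·cos C = 192.62, so BA ≈ 13.879.

13.88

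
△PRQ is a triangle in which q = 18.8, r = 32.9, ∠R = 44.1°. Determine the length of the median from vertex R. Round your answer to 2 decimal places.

m_R ≈ 29.33

Law of sines: sin Q = q·sin R/r ≈ 0.39766.
Since r ≥ q, only the acute value applies: ∠Q ≈ 23.43°.
Then ∠P = 180° − ∠R − ∠Q ≈ 112.47°.
Law of sines gives p = r·sin P/sin R ≈ 43.688.
Median from R: ½√(2·q² + 2·p² − r²) ≈ 29.333.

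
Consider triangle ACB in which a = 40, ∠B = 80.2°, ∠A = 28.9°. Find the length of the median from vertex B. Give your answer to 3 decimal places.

The third angle is ∠C = 180° − ∠B − ∠A = 70.90°.
Law of sines: c = a·sin C/sin A ≈ 78.211.
Law of sines: b = a·sin B/sin A ≈ 81.56.
Median from B: ½√(2·a² + 2·c² − b²) ≈ 46.856.

46.856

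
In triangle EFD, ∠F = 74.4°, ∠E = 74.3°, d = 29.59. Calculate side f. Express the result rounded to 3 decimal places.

The third angle is ∠D = 180° − ∠E − ∠F = 31.30°.
Law of sines: f = d·sin F/sin D ≈ 54.858.

54.858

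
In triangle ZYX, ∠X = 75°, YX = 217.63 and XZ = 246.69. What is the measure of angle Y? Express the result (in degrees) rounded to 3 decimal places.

By the law of cosines, ZY² = YX² + XZ² − 2·YX·XZ·cos X = 80428, so ZY ≈ 283.6.
Law of cosines again: cos Y = (ZY² + YX² − XZ²)/(2·ZY·YX) ≈ 0.54225, so ∠Y ≈ 57.16°.

57.163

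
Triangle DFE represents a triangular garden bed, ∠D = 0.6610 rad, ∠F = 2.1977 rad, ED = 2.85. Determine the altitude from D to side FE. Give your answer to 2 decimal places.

The third angle is ∠E = π − ∠D − ∠F = 0.2829 rad.
Law of sines: FE = ED·sin D/sin F ≈ 2.1604.
Law of sines: DF = ED·sin E/sin F ≈ 0.98232.
Area = ½·ED·FE·sin E ≈ 0.85935.
The altitude from D has length 2·area/FE ≈ 0.79553.

0.80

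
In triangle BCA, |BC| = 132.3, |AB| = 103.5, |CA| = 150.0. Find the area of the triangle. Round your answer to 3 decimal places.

Semiperimeter s = (150 + 103.5 + 132.3)/2 = 192.9.
Heron's formula: area = √(192.9·42.9·89.4·60.6) ≈ 6695.8.

6695.759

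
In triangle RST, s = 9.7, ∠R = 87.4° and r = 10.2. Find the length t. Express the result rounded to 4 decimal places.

3.6249

Law of sines: sin S = s·sin R/r ≈ 0.95000.
Since r ≥ s, only the acute value applies: ∠S ≈ 71.81°.
Then ∠T = 180° − ∠R − ∠S ≈ 20.79°.
Law of sines gives t = r·sin T/sin R ≈ 3.6249.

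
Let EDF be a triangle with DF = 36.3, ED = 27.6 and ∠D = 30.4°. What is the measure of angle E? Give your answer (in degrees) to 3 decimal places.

By the law of cosines, FE² = ED² + DF² − 2·ED·DF·cos D = 351.18, so FE ≈ 18.74.
Law of cosines again: cos E = (FE² + ED² − DF²)/(2·FE·ED) ≈ -0.19793, so ∠E ≈ 101.42°.

101.416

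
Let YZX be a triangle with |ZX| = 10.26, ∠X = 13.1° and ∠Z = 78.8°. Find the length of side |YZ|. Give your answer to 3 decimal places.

The third angle is ∠Y = 180° − ∠Z − ∠X = 88.10°.
Law of sines: |YZ| = |ZX|·sin X/sin Y ≈ 2.3267.

2.327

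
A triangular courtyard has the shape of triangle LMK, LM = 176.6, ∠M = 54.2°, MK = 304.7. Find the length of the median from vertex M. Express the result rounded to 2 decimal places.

m_M ≈ 216.21

By the law of cosines, KL² = LM² + MK² − 2·LM·MK·cos M = 61076, so KL ≈ 247.14.
Median from M: ½√(2·LM² + 2·MK² − KL²) ≈ 216.21.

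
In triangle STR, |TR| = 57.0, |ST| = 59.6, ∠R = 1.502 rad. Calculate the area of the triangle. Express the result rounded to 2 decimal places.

area ≈ 618.84

Law of sines: sin S = |TR|·sin R/|ST| ≈ 0.95411.
Since |ST| ≥ |TR|, only the acute value applies: ∠S ≈ 1.267 rad.
Then ∠T = π − ∠R − ∠S ≈ 0.373 rad.
Law of sines gives |RS| = |ST|·sin T/sin R ≈ 21.765.
Area = ½·|ST|·|TR|·sin T ≈ 618.84.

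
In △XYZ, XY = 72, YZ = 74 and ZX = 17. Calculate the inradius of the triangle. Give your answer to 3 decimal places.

Semiperimeter s = (74 + 17 + 72)/2 = 81.5.
Heron's formula: area = √(81.5·7.5·64.5·9.5) ≈ 612.
Inradius = area/s = 612/81.5 ≈ 7.5092.

7.509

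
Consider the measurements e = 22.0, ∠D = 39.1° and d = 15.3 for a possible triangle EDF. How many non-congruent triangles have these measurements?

2

e·sin D = 22.0·sin(39.1°) ≈ 13.87.
Since e sin D < d < e (13.87 < 15.3 < 22.0), two triangles exist.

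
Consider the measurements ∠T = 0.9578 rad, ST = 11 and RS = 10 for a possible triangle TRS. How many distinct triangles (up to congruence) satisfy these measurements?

ST·sin T = 11·sin(0.9578 rad) ≈ 8.997.
Since ST sin T < RS < ST (8.997 < 10 < 11), two triangles exist.

2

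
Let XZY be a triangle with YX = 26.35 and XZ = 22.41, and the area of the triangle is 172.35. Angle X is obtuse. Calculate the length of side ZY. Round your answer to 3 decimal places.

46.427

From area = ½·YX·XZ·sin X, we get sin X = 2·area/(YX·XZ) ≈ 0.58374.
Taking the obtuse solution, ∠X ≈ 144.29°.
Law of cosines then gives ZY ≈ 46.427.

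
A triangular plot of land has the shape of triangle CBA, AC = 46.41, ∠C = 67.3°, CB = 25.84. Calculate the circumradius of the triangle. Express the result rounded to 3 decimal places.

By the law of cosines, BA² = AC² + CB² − 2·AC·CB·cos C = 1896, so BA ≈ 43.543.
Area = ½·AC·CB·sin C ≈ 553.17.
Circumradius = BA/(2 sin C) ≈ 23.6.

R ≈ 23.600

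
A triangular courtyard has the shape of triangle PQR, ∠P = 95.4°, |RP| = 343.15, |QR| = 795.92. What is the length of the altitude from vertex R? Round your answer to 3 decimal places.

h_R ≈ 341.627

Law of sines: sin Q = |RP|·sin P/|QR| ≈ 0.42922.
Since |QR| ≥ |RP|, only the acute value applies: ∠Q ≈ 25.42°.
Then ∠R = 180° − ∠P − ∠Q ≈ 59.18°.
Law of sines gives |PQ| = |QR|·sin R/sin P ≈ 686.58.
Area = ½·|QR|·|RP|·sin R ≈ 1.1728e+05.
The altitude from R has length 2·area/|PQ| ≈ 341.63.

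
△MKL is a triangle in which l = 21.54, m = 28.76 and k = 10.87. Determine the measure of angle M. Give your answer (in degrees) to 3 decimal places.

∠M ≈ 121.548°

By the law of cosines, cos M = (k² + l² − m²) / (2·k·l) ≈ -0.52321, so ∠M ≈ 121.55°.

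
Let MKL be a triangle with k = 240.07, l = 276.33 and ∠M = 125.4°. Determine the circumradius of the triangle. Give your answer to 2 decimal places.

By the law of cosines, m² = k² + l² − 2·k·l·cos M = 2.1085e+05, so m ≈ 459.18.
Area = ½·k·l·sin M ≈ 27037.
Circumradius = m/(2 sin M) ≈ 281.66.

R ≈ 281.66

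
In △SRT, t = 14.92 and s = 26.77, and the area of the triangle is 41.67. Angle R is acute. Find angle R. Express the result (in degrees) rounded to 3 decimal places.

From area = ½·t·s·sin R, we get sin R = 2·area/(t·s) ≈ 0.20866.
Taking the acute solution, ∠R ≈ 12.04°.

12.044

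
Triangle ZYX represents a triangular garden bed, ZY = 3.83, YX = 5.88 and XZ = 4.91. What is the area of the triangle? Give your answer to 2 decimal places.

area ≈ 9.34

Semiperimeter s = (5.88 + 4.91 + 3.83)/2 = 7.31.
Heron's formula: area = √(7.31·1.43·2.4·3.48) ≈ 9.3438.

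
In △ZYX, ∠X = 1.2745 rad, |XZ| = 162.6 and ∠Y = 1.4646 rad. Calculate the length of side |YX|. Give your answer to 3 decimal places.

64.053

The third angle is ∠Z = π − ∠Y − ∠X = 0.4025 rad.
Law of sines: |YX| = |XZ|·sin Z/sin Y ≈ 64.053.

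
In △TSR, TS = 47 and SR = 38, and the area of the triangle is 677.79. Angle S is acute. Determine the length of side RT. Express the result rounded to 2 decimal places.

From area = ½·TS·SR·sin S, we get sin S = 2·area/(TS·SR) ≈ 0.75900.
Taking the acute solution, ∠S ≈ 49.38°.
Law of cosines then gives RT ≈ 36.432.

36.43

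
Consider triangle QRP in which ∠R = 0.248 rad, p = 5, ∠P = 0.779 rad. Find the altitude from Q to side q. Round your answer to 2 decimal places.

The third angle is ∠Q = π − ∠R − ∠P = 2.115 rad.
Law of sines: q = p·sin Q/sin P ≈ 6.0902.
Law of sines: r = p·sin R/sin P ≈ 1.7469.
Area = ½·p·q·sin R ≈ 3.7373.
The altitude from Q has length 2·area/q ≈ 1.2273.

h_Q ≈ 1.23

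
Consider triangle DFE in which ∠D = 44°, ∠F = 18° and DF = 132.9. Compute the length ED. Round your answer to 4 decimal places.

46.5128

The third angle is ∠E = 180° − ∠D − ∠F = 118.00°.
Law of sines: ED = DF·sin F/sin E ≈ 46.513.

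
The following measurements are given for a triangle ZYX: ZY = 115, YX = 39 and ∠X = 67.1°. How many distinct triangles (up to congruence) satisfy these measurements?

YX·sin X = 39·sin(67.1°) ≈ 35.93.
Since ZY ≥ YX, exactly one triangle exists.

1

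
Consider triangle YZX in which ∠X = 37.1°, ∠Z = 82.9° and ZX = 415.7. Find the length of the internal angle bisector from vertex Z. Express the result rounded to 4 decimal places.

The third angle is ∠Y = 180° − ∠Z − ∠X = 60.00°.
Law of sines: XY = ZX·sin Z/sin Y ≈ 476.33.
Law of sines: YZ = ZX·sin X/sin Y ≈ 289.55.
The bisector from Z has length 2·YZ·ZX·cos(∠Z/2)/(YZ+ZX) ≈ 255.85.

t_Z ≈ 255.8453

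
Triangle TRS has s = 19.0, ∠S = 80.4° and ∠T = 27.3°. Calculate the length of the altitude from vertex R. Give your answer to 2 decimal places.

The third angle is ∠R = 180° − ∠S − ∠T = 72.30°.
Law of sines: t = s·sin T/sin S ≈ 8.8381.
Law of sines: r = s·sin R/sin S ≈ 18.358.
Area = ½·s·t·sin R ≈ 79.987.
The altitude from R has length 2·area/r ≈ 8.7143.

8.71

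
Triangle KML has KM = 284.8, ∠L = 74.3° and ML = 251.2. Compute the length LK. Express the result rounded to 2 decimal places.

Law of sines: sin K = ML·sin L/KM ≈ 0.84912.
Since KM ≥ ML, only the acute value applies: ∠K ≈ 58.12°.
Then ∠M = 180° − ∠L − ∠K ≈ 47.58°.
Law of sines gives LK = KM·sin M/sin L ≈ 218.41.

218.41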